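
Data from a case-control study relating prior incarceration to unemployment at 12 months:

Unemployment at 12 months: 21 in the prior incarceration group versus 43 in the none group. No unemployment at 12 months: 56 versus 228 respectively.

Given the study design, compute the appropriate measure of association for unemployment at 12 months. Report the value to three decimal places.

1.988

From the description: a = 21, b = 56, c = 43, d = 228.
This is a case-control study: participants were sampled on outcome status, so risks in the source population cannot be estimated directly — relative risk is not valid here. The odds ratio is the appropriate measure.
OR = (a·d)/(b·c) = (21 × 228) / (56 × 43) = 4788 / 2408 = 1.98837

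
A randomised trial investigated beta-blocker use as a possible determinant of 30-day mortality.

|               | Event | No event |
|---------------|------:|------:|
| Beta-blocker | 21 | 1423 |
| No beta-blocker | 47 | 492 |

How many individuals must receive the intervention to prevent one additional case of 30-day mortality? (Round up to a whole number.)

Risk in treated group = 21/1444 = 0.01454; risk in control = 47/539 = 0.08720.
Absolute risk reduction = 0.08720 − 0.01454 = 0.07266
NNT = 1 / ARR = 1 / 0.07266 = 13.764 → round up → 14

14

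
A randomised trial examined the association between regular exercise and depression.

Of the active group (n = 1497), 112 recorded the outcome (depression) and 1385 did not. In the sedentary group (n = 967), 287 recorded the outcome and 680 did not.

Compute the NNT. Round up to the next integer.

Risk in treated group = 112/1497 = 0.07482; risk in control = 287/967 = 0.29679.
Absolute risk reduction = 0.29679 − 0.07482 = 0.22198
NNT = 1 / ARR = 1 / 0.22198 = 4.505 → round up → 5

5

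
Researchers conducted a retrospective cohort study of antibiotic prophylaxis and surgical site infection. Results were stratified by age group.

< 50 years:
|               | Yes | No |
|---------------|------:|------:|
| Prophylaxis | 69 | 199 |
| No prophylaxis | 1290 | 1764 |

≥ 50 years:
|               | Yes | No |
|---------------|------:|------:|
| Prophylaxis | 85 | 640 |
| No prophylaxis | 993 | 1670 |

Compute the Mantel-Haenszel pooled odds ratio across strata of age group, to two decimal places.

0.30

OR_MH = Σ(aᵢdᵢ/nᵢ) / Σ(bᵢcᵢ/nᵢ), where nᵢ is the stratum total.
Stratum 1 (< 50 years): n = 3322; a·d/n = 69·1764/3322 = 36.6394; b·c/n = 199·1290/3322 = 77.2757
Stratum 2 (≥ 50 years): n = 3388; a·d/n = 85·1670/3388 = 41.8979; b·c/n = 640·993/3388 = 187.5797
OR_MH = (36.6394 + 41.8979) / (77.2757 + 187.5797) = 78.5372 / 264.8554 = 0.29653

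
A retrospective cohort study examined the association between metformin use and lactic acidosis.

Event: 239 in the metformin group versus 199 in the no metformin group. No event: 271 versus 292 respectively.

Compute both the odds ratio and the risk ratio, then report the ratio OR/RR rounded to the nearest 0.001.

1.119

From the description: a = 239, b = 271, c = 199, d = 292.
OR = (239·292)/(271·199) = 69788/53929 = 1.29407
Risk in exposed = 239/510 = 0.46863; risk in unexposed = 199/491 = 0.40530; RR = 1.15626
OR/RR = 1.29407 / 1.15626 = 1.11919
The outcome is not rare, so the OR lies further from 1 than the RR.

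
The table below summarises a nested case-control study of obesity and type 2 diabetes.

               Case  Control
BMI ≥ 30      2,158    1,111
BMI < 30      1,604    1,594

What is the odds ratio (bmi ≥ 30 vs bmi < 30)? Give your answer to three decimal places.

Cells: a = 2158, b = 1111, c = 1604, d = 1594.
OR = (a·d)/(b·c) = (2158 × 1594) / (1111 × 1604) = 3439852 / 1782044 = 1.93028
The odds of type 2 diabetes are about 1.93 times as high in the bmi ≥ 30 group.

1.930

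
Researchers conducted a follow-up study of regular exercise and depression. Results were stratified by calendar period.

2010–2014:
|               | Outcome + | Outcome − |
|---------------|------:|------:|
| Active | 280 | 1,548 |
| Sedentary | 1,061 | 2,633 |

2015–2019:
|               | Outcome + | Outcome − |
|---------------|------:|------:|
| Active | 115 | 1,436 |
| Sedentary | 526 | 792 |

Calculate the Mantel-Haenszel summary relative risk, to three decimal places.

0.378

RR_MH = Σ(aᵢ·n₀ᵢ/nᵢ) / Σ(cᵢ·n₁ᵢ/nᵢ), with n₁ᵢ = aᵢ+bᵢ (exposed), n₀ᵢ = cᵢ+dᵢ (unexposed), nᵢ = n₁ᵢ+n₀ᵢ.
Stratum 1 (2010–2014): n₁ = 1828, n₀ = 3694, n = 5522; a·n₀/n = 280·3694/5522 = 187.3089; c·n₁/n = 1061·1828/5522 = 351.2329
Stratum 2 (2015–2019): n₁ = 1551, n₀ = 1318, n = 2869; a·n₀/n = 115·1318/2869 = 52.8303; c·n₁/n = 526·1551/2869 = 284.3590
RR_MH = (187.3089 + 52.8303) / (351.2329 + 284.3590) = 240.1392 / 635.5919 = 0.37782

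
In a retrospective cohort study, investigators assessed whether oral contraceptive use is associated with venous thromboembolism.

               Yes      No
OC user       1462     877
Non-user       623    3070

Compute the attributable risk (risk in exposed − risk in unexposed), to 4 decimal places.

0.4564

Cells: a = 1462, b = 877, c = 623, d = 3070.
Risk in exposed = 1462/2339 = 0.625053; risk in unexposed = 623/3693 = 0.168698.
Risk difference = 0.625053 − 0.168698 = 0.456356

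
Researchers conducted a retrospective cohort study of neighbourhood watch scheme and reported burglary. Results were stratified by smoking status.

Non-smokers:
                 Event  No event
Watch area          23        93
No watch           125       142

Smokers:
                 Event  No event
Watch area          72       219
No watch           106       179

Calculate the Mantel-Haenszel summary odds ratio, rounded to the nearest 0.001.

0.437

OR_MH = Σ(aᵢdᵢ/nᵢ) / Σ(bᵢcᵢ/nᵢ), where nᵢ is the stratum total.
Stratum 1 (Non-smokers): n = 383; a·d/n = 23·142/383 = 8.5274; b·c/n = 93·125/383 = 30.3525
Stratum 2 (Smokers): n = 576; a·d/n = 72·179/576 = 22.3750; b·c/n = 219·106/576 = 40.3021
OR_MH = (8.5274 + 22.3750) / (30.3525 + 40.3021) = 30.9024 / 70.6546 = 0.43737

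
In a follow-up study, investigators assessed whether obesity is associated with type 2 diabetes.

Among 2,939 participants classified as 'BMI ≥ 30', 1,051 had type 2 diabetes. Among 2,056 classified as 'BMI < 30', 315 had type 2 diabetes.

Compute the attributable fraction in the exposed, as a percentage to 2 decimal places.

From the description: a = 1051, b = 1888, c = 315, d = 1741.
Risk in exposed = 1051/2939 = 0.35760; risk in unexposed = 315/2056 = 0.15321.
RR = 0.35760/0.15321 = 2.33408
AR% = (RR − 1)/RR × 100 = (2.33408 − 1)/2.33408 × 100 = 57.1566%

57.16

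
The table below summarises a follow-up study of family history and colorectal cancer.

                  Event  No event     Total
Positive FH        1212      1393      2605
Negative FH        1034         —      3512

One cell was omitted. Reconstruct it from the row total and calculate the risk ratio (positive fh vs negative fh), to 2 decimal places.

1.58

The missing cell is in the unexposed row: 3512 − 1034 = 2478.
So a = 1212, b = 1393, c = 1034, d = 2478.
RR = [a/(a+b)] / [c/(c+d)] = (1212/2605) / (1034/3512) = 0.46526/0.29442 = 1.58026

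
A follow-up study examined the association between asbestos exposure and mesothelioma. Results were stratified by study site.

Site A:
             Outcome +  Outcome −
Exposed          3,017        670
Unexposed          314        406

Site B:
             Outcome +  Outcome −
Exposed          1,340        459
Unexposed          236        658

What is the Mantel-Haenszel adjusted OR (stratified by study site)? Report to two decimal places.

OR_MH = Σ(aᵢdᵢ/nᵢ) / Σ(bᵢcᵢ/nᵢ), where nᵢ is the stratum total.
Stratum 1 (Site A): n = 4407; a·d/n = 3017·406/4407 = 277.9446; b·c/n = 670·314/4407 = 47.7377
Stratum 2 (Site B): n = 2693; a·d/n = 1340·658/2693 = 327.4118; b·c/n = 459·236/2693 = 40.2243
OR_MH = (277.9446 + 327.4118) / (47.7377 + 40.2243) = 605.3564 / 87.9620 = 6.88202

6.88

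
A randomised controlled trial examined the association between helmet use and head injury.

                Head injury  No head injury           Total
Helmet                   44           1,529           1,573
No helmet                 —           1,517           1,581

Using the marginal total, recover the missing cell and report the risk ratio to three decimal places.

0.691

The missing cell is in the unexposed row: 1581 − 1517 = 64.
So a = 44, b = 1529, c = 64, d = 1517.
RR = [a/(a+b)] / [c/(c+d)] = (44/1573) / (64/1581) = 0.02797/0.04048 = 0.69100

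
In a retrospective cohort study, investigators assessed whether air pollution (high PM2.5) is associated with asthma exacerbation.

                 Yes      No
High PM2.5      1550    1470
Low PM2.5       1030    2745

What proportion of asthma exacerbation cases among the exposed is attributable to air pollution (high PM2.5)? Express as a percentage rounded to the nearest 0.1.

46.8

Cells: a = 1550, b = 1470, c = 1030, d = 2745.
Risk in exposed = 1550/3020 = 0.51325; risk in unexposed = 1030/3775 = 0.27285.
RR = 0.51325/0.27285 = 1.88107
AR% = (RR − 1)/RR × 100 = (1.88107 − 1)/1.88107 × 100 = 46.8387%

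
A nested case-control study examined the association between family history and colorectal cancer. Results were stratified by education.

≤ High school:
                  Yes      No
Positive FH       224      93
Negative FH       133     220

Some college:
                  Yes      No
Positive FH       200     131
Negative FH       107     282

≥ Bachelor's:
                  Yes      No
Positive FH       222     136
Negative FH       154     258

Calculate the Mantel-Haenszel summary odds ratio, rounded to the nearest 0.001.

OR_MH = Σ(aᵢdᵢ/nᵢ) / Σ(bᵢcᵢ/nᵢ), where nᵢ is the stratum total.
Stratum 1 (≤ High school): n = 670; a·d/n = 224·220/670 = 73.5522; b·c/n = 93·133/670 = 18.4612
Stratum 2 (Some college): n = 720; a·d/n = 200·282/720 = 78.3333; b·c/n = 131·107/720 = 19.4681
Stratum 3 (≥ Bachelor's): n = 770; a·d/n = 222·258/770 = 74.3844; b·c/n = 136·154/770 = 27.2000
OR_MH = (73.5522 + 78.3333 + 74.3844) / (18.4612 + 19.4681 + 27.2000) = 226.2700 / 65.1292 = 3.47417

3.474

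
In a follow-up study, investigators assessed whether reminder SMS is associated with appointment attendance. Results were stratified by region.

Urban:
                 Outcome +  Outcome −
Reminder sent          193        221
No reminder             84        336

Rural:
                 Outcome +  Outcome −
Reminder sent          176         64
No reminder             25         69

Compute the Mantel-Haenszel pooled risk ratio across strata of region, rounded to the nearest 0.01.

RR_MH = Σ(aᵢ·n₀ᵢ/nᵢ) / Σ(cᵢ·n₁ᵢ/nᵢ), with n₁ᵢ = aᵢ+bᵢ (exposed), n₀ᵢ = cᵢ+dᵢ (unexposed), nᵢ = n₁ᵢ+n₀ᵢ.
Stratum 1 (Urban): n₁ = 414, n₀ = 420, n = 834; a·n₀/n = 193·420/834 = 97.1942; c·n₁/n = 84·414/834 = 41.6978
Stratum 2 (Rural): n₁ = 240, n₀ = 94, n = 334; a·n₀/n = 176·94/334 = 49.5329; c·n₁/n = 25·240/334 = 17.9641
RR_MH = (97.1942 + 49.5329) / (41.6978 + 17.9641) = 146.7272 / 59.6619 = 2.45931

2.46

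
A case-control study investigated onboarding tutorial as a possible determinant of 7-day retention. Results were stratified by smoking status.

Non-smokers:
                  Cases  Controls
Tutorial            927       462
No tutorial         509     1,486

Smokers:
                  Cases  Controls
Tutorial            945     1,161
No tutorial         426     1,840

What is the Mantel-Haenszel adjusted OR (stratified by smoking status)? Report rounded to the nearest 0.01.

4.41

OR_MH = Σ(aᵢdᵢ/nᵢ) / Σ(bᵢcᵢ/nᵢ), where nᵢ is the stratum total.
Stratum 1 (Non-smokers): n = 3384; a·d/n = 927·1486/3384 = 407.0691; b·c/n = 462·509/3384 = 69.4911
Stratum 2 (Smokers): n = 4372; a·d/n = 945·1840/4372 = 397.7127; b·c/n = 1161·426/4372 = 113.1258
OR_MH = (407.0691 + 397.7127) / (69.4911 + 113.1258) = 804.7819 / 182.6169 = 4.40694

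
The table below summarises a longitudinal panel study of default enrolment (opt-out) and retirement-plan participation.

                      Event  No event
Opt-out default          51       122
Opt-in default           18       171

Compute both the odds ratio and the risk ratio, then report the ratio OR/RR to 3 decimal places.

1.283

Cells: a = 51, b = 122, c = 18, d = 171.
OR = (51·171)/(122·18) = 8721/2196 = 3.97131
Risk in exposed = 51/173 = 0.29480; risk in unexposed = 18/189 = 0.09524; RR = 3.09538
OR/RR = 3.97131 / 3.09538 = 1.28298
The outcome is not rare, so the OR lies further from 1 than the RR.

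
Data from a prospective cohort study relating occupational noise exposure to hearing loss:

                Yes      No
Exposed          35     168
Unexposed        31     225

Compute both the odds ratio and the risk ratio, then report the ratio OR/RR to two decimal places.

Cells: a = 35, b = 168, c = 31, d = 225.
OR = (35·225)/(168·31) = 7875/5208 = 1.51210
Risk in exposed = 35/203 = 0.17241; risk in unexposed = 31/256 = 0.12109; RR = 1.42380
OR/RR = 1.51210 / 1.42380 = 1.06201
The outcome is not rare, so the OR lies further from 1 than the RR.

1.06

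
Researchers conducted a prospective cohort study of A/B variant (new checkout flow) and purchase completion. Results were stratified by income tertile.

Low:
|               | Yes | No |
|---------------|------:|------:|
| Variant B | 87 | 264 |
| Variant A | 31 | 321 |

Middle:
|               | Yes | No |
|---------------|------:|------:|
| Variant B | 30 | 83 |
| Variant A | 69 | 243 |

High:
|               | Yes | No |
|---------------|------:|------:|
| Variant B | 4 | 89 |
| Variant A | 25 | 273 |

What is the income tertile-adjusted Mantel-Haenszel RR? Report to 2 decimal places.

RR_MH = Σ(aᵢ·n₀ᵢ/nᵢ) / Σ(cᵢ·n₁ᵢ/nᵢ), with n₁ᵢ = aᵢ+bᵢ (exposed), n₀ᵢ = cᵢ+dᵢ (unexposed), nᵢ = n₁ᵢ+n₀ᵢ.
Stratum 1 (Low): n₁ = 351, n₀ = 352, n = 703; a·n₀/n = 87·352/703 = 43.5619; c·n₁/n = 31·351/703 = 15.4780
Stratum 2 (Middle): n₁ = 113, n₀ = 312, n = 425; a·n₀/n = 30·312/425 = 22.0235; c·n₁/n = 69·113/425 = 18.3459
Stratum 3 (High): n₁ = 93, n₀ = 298, n = 391; a·n₀/n = 4·298/391 = 3.0486; c·n₁/n = 25·93/391 = 5.9463
RR_MH = (43.5619 + 22.0235 + 3.0486) / (15.4780 + 18.3459 + 5.9463) = 68.6340 / 39.7701 = 1.72577

1.73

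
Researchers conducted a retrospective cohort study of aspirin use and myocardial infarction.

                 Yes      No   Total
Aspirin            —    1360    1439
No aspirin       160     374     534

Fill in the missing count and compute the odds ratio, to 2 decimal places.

The missing cell is in the exposed row: 1439 − 1360 = 79.
So a = 79, b = 1360, c = 160, d = 374.
OR = (a·d)/(b·c) = (79 × 374) / (1360 × 160) = 29546 / 217600 = 0.13578

0.14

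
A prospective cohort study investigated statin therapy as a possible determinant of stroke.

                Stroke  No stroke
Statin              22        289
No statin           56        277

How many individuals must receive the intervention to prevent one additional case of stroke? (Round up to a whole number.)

Risk in treated group = 22/311 = 0.07074; risk in control = 56/333 = 0.16817.
Absolute risk reduction = 0.16817 − 0.07074 = 0.09743
NNT = 1 / ARR = 1 / 0.09743 = 10.264 → round up → 11

11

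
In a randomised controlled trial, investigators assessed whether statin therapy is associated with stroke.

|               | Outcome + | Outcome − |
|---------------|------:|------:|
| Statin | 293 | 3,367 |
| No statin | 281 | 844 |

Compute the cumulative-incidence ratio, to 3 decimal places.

Cells: a = 293, b = 3367, c = 281, d = 844.
Risk in exposed = 293/3660 = 0.08005; risk in unexposed = 281/1125 = 0.24978.
RR = 0.08005 / 0.24978 = 0.32050
The risk is 68% lower among the exposed than among the unexposed.

0.321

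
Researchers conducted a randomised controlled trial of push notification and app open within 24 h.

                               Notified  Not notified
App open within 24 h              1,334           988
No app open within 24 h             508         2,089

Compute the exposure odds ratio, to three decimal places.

5.552

Reading the table with exposure as columns: a = 1334 (Notified, case), b = 508 (Notified, non-case), c = 988 (Not notified, case), d = 2089.
OR = (a·d)/(b·c) = (1334 × 2089) / (508 × 988) = 2786726 / 501904 = 5.55231
The odds of app open within 24 h are about 5.55 times as high in the notified group.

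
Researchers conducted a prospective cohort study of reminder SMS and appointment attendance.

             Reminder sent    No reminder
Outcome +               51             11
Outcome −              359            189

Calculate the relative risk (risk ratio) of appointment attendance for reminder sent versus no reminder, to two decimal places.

Reading the table with exposure as columns: a = 51 (Reminder sent, case), b = 359 (Reminder sent, non-case), c = 11 (No reminder, case), d = 189.
Risk in exposed = 51/410 = 0.12439; risk in unexposed = 11/200 = 0.05500.
RR = 0.12439 / 0.05500 = 2.26164
The risk among the exposed is 2.26 times that among the unexposed.

2.26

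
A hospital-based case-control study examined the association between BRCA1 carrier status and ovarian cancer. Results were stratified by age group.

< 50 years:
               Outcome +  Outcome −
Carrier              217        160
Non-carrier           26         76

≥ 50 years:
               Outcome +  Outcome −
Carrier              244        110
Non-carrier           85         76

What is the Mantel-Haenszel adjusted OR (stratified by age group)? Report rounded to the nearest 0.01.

2.62

OR_MH = Σ(aᵢdᵢ/nᵢ) / Σ(bᵢcᵢ/nᵢ), where nᵢ is the stratum total.
Stratum 1 (< 50 years): n = 479; a·d/n = 217·76/479 = 34.4301; b·c/n = 160·26/479 = 8.6848
Stratum 2 (≥ 50 years): n = 515; a·d/n = 244·76/515 = 36.0078; b·c/n = 110·85/515 = 18.1553
OR_MH = (34.4301 + 36.0078) / (8.6848 + 18.1553) = 70.4378 / 26.8401 = 2.62435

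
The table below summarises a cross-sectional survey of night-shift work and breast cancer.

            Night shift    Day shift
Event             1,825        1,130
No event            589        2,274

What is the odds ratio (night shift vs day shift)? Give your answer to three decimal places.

6.235

Reading the table with exposure as columns: a = 1825 (Night shift, case), b = 589 (Night shift, non-case), c = 1130 (Day shift, case), d = 2274.
OR = (a·d)/(b·c) = (1825 × 2274) / (589 × 1130) = 4150050 / 665570 = 6.23533
The odds of breast cancer are about 6.24 times as high in the night shift group.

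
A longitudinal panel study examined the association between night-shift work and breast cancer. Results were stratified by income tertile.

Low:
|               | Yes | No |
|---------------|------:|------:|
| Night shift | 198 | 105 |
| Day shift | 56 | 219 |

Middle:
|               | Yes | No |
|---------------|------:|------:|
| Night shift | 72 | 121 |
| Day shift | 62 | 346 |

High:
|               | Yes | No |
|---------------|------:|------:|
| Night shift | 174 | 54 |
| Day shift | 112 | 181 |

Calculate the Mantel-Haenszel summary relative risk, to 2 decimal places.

2.45

RR_MH = Σ(aᵢ·n₀ᵢ/nᵢ) / Σ(cᵢ·n₁ᵢ/nᵢ), with n₁ᵢ = aᵢ+bᵢ (exposed), n₀ᵢ = cᵢ+dᵢ (unexposed), nᵢ = n₁ᵢ+n₀ᵢ.
Stratum 1 (Low): n₁ = 303, n₀ = 275, n = 578; a·n₀/n = 198·275/578 = 94.2042; c·n₁/n = 56·303/578 = 29.3564
Stratum 2 (Middle): n₁ = 193, n₀ = 408, n = 601; a·n₀/n = 72·408/601 = 48.8785; c·n₁/n = 62·193/601 = 19.9101
Stratum 3 (High): n₁ = 228, n₀ = 293, n = 521; a·n₀/n = 174·293/521 = 97.8541; c·n₁/n = 112·228/521 = 49.0134
RR_MH = (94.2042 + 48.8785 + 97.8541) / (29.3564 + 19.9101 + 49.0134) = 240.9368 / 98.2800 = 2.45153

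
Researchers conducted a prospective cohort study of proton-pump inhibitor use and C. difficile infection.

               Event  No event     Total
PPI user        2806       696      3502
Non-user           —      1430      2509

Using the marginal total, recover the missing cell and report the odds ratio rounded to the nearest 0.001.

The missing cell is in the unexposed row: 2509 − 1430 = 1079.
So a = 2806, b = 696, c = 1079, d = 1430.
OR = (a·d)/(b·c) = (2806 × 1430) / (696 × 1079) = 4012580 / 750984 = 5.34310

5.343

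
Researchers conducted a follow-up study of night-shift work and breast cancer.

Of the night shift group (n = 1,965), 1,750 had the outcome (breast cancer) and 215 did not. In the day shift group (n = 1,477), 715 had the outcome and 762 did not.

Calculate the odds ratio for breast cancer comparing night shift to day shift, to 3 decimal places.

8.675

From the description: a = 1750, b = 215, c = 715, d = 762.
OR = (a·d)/(b·c) = (1750 × 762) / (215 × 715) = 1333500 / 153725 = 8.67458
The odds of breast cancer are about 8.67 times as high in the night shift group.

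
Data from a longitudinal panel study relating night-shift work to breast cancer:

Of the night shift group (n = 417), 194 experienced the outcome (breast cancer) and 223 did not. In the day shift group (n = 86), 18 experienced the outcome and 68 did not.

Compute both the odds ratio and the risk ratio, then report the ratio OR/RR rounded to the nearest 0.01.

1.48

From the description: a = 194, b = 223, c = 18, d = 68.
OR = (194·68)/(223·18) = 13192/4014 = 3.28650
Risk in exposed = 194/417 = 0.46523; risk in unexposed = 18/86 = 0.20930; RR = 2.22276
OR/RR = 3.28650 / 2.22276 = 1.47857
The outcome is not rare, so the OR lies further from 1 than the RR.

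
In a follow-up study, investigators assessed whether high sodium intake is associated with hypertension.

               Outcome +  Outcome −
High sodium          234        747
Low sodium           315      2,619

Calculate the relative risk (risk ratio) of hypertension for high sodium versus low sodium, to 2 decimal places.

2.22

Cells: a = 234, b = 747, c = 315, d = 2619.
Risk in exposed = 234/981 = 0.23853; risk in unexposed = 315/2934 = 0.10736.
RR = 0.23853 / 0.10736 = 2.22176
The risk among the exposed is 2.22 times that among the unexposed.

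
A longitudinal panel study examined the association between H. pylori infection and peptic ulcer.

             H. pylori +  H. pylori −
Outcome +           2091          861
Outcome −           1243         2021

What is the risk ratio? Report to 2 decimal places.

2.10

Reading the table with exposure as columns: a = 2091 (H. pylori +, case), b = 1243 (H. pylori +, non-case), c = 861 (H. pylori −, case), d = 2021.
Risk in exposed = 2091/3334 = 0.62717; risk in unexposed = 861/2882 = 0.29875.
RR = 0.62717 / 0.29875 = 2.09932
The risk among the exposed is 2.10 times that among the unexposed.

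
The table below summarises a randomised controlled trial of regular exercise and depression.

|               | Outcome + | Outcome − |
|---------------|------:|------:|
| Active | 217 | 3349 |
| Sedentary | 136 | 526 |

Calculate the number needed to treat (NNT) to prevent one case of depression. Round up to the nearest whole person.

7

Risk in treated group = 217/3566 = 0.06085; risk in control = 136/662 = 0.20544.
Absolute risk reduction = 0.20544 − 0.06085 = 0.14459
NNT = 1 / ARR = 1 / 0.14459 = 6.916 → round up → 7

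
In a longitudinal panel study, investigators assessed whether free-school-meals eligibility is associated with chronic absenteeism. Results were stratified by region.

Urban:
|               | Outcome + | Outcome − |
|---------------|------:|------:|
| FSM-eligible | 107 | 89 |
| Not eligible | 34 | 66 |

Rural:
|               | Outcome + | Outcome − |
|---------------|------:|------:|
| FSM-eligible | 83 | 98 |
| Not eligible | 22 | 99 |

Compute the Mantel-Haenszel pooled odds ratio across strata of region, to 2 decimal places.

2.94

OR_MH = Σ(aᵢdᵢ/nᵢ) / Σ(bᵢcᵢ/nᵢ), where nᵢ is the stratum total.
Stratum 1 (Urban): n = 296; a·d/n = 107·66/296 = 23.8581; b·c/n = 89·34/296 = 10.2230
Stratum 2 (Rural): n = 302; a·d/n = 83·99/302 = 27.2086; b·c/n = 98·22/302 = 7.1391
OR_MH = (23.8581 + 27.2086) / (10.2230 + 7.1391) = 51.0667 / 17.3620 = 2.94128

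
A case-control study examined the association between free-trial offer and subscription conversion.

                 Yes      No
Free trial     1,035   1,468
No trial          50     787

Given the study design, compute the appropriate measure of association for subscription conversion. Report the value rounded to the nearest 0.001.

Cells: a = 1035, b = 1468, c = 50, d = 787.
This is a case-control study: participants were sampled on outcome status, so risks in the source population cannot be estimated directly — relative risk is not valid here. The odds ratio is the appropriate measure.
OR = (a·d)/(b·c) = (1035 × 787) / (1468 × 50) = 814545 / 73400 = 11.09734

11.097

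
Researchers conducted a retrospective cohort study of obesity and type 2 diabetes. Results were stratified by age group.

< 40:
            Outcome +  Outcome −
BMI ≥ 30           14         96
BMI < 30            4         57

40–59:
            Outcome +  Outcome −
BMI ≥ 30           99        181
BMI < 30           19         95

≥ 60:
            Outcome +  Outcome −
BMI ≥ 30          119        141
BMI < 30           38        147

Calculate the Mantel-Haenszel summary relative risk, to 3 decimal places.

2.171

RR_MH = Σ(aᵢ·n₀ᵢ/nᵢ) / Σ(cᵢ·n₁ᵢ/nᵢ), with n₁ᵢ = aᵢ+bᵢ (exposed), n₀ᵢ = cᵢ+dᵢ (unexposed), nᵢ = n₁ᵢ+n₀ᵢ.
Stratum 1 (< 40): n₁ = 110, n₀ = 61, n = 171; a·n₀/n = 14·61/171 = 4.9942; c·n₁/n = 4·110/171 = 2.5731
Stratum 2 (40–59): n₁ = 280, n₀ = 114, n = 394; a·n₀/n = 99·114/394 = 28.6447; c·n₁/n = 19·280/394 = 13.5025
Stratum 3 (≥ 60): n₁ = 260, n₀ = 185, n = 445; a·n₀/n = 119·185/445 = 49.4719; c·n₁/n = 38·260/445 = 22.2022
RR_MH = (4.9942 + 28.6447 + 49.4719) / (2.5731 + 13.5025 + 22.2022) = 83.1107 / 38.2779 = 2.17125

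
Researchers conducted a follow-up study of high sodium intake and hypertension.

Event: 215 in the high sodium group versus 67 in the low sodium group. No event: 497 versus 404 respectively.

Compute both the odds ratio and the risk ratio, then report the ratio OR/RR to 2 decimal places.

1.23

From the description: a = 215, b = 497, c = 67, d = 404.
OR = (215·404)/(497·67) = 86860/33299 = 2.60849
Risk in exposed = 215/712 = 0.30197; risk in unexposed = 67/471 = 0.14225; RR = 2.12278
OR/RR = 2.60849 / 2.12278 = 1.22881
The outcome is not rare, so the OR lies further from 1 than the RR.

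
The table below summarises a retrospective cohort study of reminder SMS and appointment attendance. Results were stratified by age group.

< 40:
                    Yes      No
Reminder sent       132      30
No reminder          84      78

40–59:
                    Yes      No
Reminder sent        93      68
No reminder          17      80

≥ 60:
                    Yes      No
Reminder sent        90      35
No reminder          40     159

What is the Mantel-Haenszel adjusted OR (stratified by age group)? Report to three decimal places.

6.320

OR_MH = Σ(aᵢdᵢ/nᵢ) / Σ(bᵢcᵢ/nᵢ), where nᵢ is the stratum total.
Stratum 1 (< 40): n = 324; a·d/n = 132·78/324 = 31.7778; b·c/n = 30·84/324 = 7.7778
Stratum 2 (40–59): n = 258; a·d/n = 93·80/258 = 28.8372; b·c/n = 68·17/258 = 4.4806
Stratum 3 (≥ 60): n = 324; a·d/n = 90·159/324 = 44.1667; b·c/n = 35·40/324 = 4.3210
OR_MH = (31.7778 + 28.8372 + 44.1667) / (7.7778 + 4.4806 + 4.3210) = 104.7817 / 16.5794 = 6.32000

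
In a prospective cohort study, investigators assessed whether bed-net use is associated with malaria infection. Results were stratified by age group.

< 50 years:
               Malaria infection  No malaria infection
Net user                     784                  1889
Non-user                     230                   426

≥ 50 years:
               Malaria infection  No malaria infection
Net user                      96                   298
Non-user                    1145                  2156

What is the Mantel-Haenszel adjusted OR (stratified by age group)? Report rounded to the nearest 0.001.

OR_MH = Σ(aᵢdᵢ/nᵢ) / Σ(bᵢcᵢ/nᵢ), where nᵢ is the stratum total.
Stratum 1 (< 50 years): n = 3329; a·d/n = 784·426/3329 = 100.3256; b·c/n = 1889·230/3329 = 130.5107
Stratum 2 (≥ 50 years): n = 3695; a·d/n = 96·2156/3695 = 56.0152; b·c/n = 298·1145/3695 = 92.3437
OR_MH = (100.3256 + 56.0152) / (130.5107 + 92.3437) = 156.3408 / 222.8544 = 0.70154

0.702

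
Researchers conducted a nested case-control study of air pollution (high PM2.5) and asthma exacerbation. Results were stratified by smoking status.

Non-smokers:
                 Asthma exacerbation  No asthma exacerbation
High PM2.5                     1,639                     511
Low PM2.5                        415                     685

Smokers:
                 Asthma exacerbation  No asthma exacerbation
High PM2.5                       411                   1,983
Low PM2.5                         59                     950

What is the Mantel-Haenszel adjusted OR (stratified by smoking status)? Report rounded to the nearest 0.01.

4.62

OR_MH = Σ(aᵢdᵢ/nᵢ) / Σ(bᵢcᵢ/nᵢ), where nᵢ is the stratum total.
Stratum 1 (Non-smokers): n = 3250; a·d/n = 1639·685/3250 = 345.4508; b·c/n = 511·415/3250 = 65.2508
Stratum 2 (Smokers): n = 3403; a·d/n = 411·950/3403 = 114.7370; b·c/n = 1983·59/3403 = 34.3805
OR_MH = (345.4508 + 114.7370) / (65.2508 + 34.3805) = 460.1878 / 99.6313 = 4.61891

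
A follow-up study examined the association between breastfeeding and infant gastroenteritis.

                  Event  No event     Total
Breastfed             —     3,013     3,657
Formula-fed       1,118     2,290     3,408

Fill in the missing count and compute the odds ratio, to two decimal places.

0.44

The missing cell is in the exposed row: 3657 − 3013 = 644.
So a = 644, b = 3013, c = 1118, d = 2290.
OR = (a·d)/(b·c) = (644 × 2290) / (3013 × 1118) = 1474760 / 3368534 = 0.43780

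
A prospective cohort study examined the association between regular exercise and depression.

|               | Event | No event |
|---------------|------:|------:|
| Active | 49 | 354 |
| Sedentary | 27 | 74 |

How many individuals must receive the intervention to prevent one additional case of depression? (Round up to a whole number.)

7

Risk in treated group = 49/403 = 0.12159; risk in control = 27/101 = 0.26733.
Absolute risk reduction = 0.26733 − 0.12159 = 0.14574
NNT = 1 / ARR = 1 / 0.14574 = 6.862 → round up → 7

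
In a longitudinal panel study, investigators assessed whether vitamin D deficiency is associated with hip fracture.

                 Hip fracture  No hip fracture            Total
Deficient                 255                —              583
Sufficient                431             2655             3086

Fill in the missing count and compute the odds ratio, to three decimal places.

4.789

The missing cell is in the exposed row: 583 − 255 = 328.
So a = 255, b = 328, c = 431, d = 2655.
OR = (a·d)/(b·c) = (255 × 2655) / (328 × 431) = 677025 / 141368 = 4.78910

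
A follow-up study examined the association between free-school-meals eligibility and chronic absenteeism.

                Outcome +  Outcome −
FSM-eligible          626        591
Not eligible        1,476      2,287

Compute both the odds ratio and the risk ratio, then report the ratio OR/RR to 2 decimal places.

Cells: a = 626, b = 591, c = 1476, d = 2287.
OR = (626·2287)/(591·1476) = 1431662/872316 = 1.64122
Risk in exposed = 626/1217 = 0.51438; risk in unexposed = 1476/3763 = 0.39224; RR = 1.31139
OR/RR = 1.64122 / 1.31139 = 1.25151
The outcome is not rare, so the OR lies further from 1 than the RR.

1.25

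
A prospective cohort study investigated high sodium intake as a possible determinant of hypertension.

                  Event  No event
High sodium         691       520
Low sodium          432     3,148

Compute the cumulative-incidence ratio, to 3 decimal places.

Cells: a = 691, b = 520, c = 432, d = 3148.
Risk in exposed = 691/1211 = 0.57060; risk in unexposed = 432/3580 = 0.12067.
RR = 0.57060 / 0.12067 = 4.72861
The risk among the exposed is 4.73 times that among the unexposed.

4.729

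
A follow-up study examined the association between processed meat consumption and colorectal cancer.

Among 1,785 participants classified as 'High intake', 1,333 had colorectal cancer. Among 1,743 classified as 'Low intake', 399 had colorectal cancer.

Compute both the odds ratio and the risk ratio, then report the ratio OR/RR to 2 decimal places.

3.05

From the description: a = 1333, b = 452, c = 399, d = 1344.
OR = (1333·1344)/(452·399) = 1791552/180348 = 9.93386
Risk in exposed = 1333/1785 = 0.74678; risk in unexposed = 399/1743 = 0.22892; RR = 3.26224
OR/RR = 9.93386 / 3.26224 = 3.04510
The outcome is not rare, so the OR lies further from 1 than the RR.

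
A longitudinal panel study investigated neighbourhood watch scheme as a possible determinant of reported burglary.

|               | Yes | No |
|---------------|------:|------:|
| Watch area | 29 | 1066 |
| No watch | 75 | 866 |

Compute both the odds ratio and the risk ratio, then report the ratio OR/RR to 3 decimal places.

Cells: a = 29, b = 1066, c = 75, d = 866.
OR = (29·866)/(1066·75) = 25114/79950 = 0.31412
Risk in exposed = 29/1095 = 0.02648; risk in unexposed = 75/941 = 0.07970; RR = 0.33229
OR/RR = 0.31412 / 0.33229 = 0.94533
The outcome is rare in both groups, so OR ≈ RR (ratio near 1).

0.945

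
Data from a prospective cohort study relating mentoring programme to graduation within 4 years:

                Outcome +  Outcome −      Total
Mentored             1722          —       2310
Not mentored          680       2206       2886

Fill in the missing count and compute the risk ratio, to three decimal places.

The missing cell is in the exposed row: 2310 − 1722 = 588.
So a = 1722, b = 588, c = 680, d = 2206.
RR = [a/(a+b)] / [c/(c+d)] = (1722/2310) / (680/2886) = 0.74545/0.23562 = 3.16380

3.164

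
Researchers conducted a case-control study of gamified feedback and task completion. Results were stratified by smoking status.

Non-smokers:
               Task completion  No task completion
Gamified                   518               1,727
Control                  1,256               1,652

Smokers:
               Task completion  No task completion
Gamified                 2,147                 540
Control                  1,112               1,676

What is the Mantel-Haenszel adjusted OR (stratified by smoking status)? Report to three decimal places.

OR_MH = Σ(aᵢdᵢ/nᵢ) / Σ(bᵢcᵢ/nᵢ), where nᵢ is the stratum total.
Stratum 1 (Non-smokers): n = 5153; a·d/n = 518·1652/5153 = 166.0656; b·c/n = 1727·1256/5153 = 420.9416
Stratum 2 (Smokers): n = 5475; a·d/n = 2147·1676/5475 = 657.2369; b·c/n = 540·1112/5475 = 109.6767
OR_MH = (166.0656 + 657.2369) / (420.9416 + 109.6767) = 823.3025 / 530.6183 = 1.55159

1.552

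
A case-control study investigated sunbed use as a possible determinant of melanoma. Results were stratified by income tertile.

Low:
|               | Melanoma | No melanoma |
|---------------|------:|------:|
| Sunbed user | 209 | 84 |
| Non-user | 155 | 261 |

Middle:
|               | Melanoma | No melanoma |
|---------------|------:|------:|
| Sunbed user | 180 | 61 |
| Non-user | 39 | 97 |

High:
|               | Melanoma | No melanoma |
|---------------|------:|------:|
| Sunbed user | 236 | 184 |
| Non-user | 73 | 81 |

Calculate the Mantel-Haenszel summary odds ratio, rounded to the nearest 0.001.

3.256

OR_MH = Σ(aᵢdᵢ/nᵢ) / Σ(bᵢcᵢ/nᵢ), where nᵢ is the stratum total.
Stratum 1 (Low): n = 709; a·d/n = 209·261/709 = 76.9379; b·c/n = 84·155/709 = 18.3639
Stratum 2 (Middle): n = 377; a·d/n = 180·97/377 = 46.3130; b·c/n = 61·39/377 = 6.3103
Stratum 3 (High): n = 574; a·d/n = 236·81/574 = 33.3031; b·c/n = 184·73/574 = 23.4007
OR_MH = (76.9379 + 46.3130 + 33.3031) / (18.3639 + 6.3103 + 23.4007) = 156.5541 / 48.0749 = 3.25646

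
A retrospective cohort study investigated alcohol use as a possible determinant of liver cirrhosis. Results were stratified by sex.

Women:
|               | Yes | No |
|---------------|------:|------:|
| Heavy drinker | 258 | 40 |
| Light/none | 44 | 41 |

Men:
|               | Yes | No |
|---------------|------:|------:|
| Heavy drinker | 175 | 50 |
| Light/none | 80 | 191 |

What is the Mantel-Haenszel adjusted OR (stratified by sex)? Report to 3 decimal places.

7.505

OR_MH = Σ(aᵢdᵢ/nᵢ) / Σ(bᵢcᵢ/nᵢ), where nᵢ is the stratum total.
Stratum 1 (Women): n = 383; a·d/n = 258·41/383 = 27.6188; b·c/n = 40·44/383 = 4.5953
Stratum 2 (Men): n = 496; a·d/n = 175·191/496 = 67.3891; b·c/n = 50·80/496 = 8.0645
OR_MH = (27.6188 + 67.3891) / (4.5953 + 8.0645) = 95.0079 / 12.6598 = 7.50468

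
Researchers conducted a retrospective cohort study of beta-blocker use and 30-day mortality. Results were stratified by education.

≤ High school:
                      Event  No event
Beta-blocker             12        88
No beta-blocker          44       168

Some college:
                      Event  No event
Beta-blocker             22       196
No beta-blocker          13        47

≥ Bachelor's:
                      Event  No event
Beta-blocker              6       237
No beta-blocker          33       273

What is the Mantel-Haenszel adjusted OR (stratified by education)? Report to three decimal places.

OR_MH = Σ(aᵢdᵢ/nᵢ) / Σ(bᵢcᵢ/nᵢ), where nᵢ is the stratum total.
Stratum 1 (≤ High school): n = 312; a·d/n = 12·168/312 = 6.4615; b·c/n = 88·44/312 = 12.4103
Stratum 2 (Some college): n = 278; a·d/n = 22·47/278 = 3.7194; b·c/n = 196·13/278 = 9.1655
Stratum 3 (≥ Bachelor's): n = 549; a·d/n = 6·273/549 = 2.9836; b·c/n = 237·33/549 = 14.2459
OR_MH = (6.4615 + 3.7194 + 2.9836) / (12.4103 + 9.1655 + 14.2459) = 13.1646 / 35.8216 = 0.36750

0.368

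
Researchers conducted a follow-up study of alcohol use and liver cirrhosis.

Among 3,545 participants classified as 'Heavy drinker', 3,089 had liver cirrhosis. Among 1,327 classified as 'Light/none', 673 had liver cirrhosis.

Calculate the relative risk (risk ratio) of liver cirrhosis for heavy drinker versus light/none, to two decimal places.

1.72

From the description: a = 3089, b = 456, c = 673, d = 654.
Risk in exposed = 3089/3545 = 0.87137; risk in unexposed = 673/1327 = 0.50716.
RR = 0.87137 / 0.50716 = 1.71814
The risk among the exposed is 1.72 times that among the unexposed.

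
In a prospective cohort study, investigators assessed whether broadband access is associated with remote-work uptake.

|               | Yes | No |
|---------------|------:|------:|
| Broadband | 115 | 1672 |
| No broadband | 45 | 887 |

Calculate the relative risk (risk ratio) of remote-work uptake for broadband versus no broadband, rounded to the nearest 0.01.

Cells: a = 115, b = 1672, c = 45, d = 887.
Risk in exposed = 115/1787 = 0.06435; risk in unexposed = 45/932 = 0.04828.
RR = 0.06435 / 0.04828 = 1.33284
The risk among the exposed is 1.33 times that among the unexposed.

1.33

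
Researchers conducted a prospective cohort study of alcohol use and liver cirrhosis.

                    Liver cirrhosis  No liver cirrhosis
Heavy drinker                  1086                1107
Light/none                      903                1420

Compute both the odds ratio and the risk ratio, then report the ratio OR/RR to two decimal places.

Cells: a = 1086, b = 1107, c = 903, d = 1420.
OR = (1086·1420)/(1107·903) = 1542120/999621 = 1.54270
Risk in exposed = 1086/2193 = 0.49521; risk in unexposed = 903/2323 = 0.38872; RR = 1.27395
OR/RR = 1.54270 / 1.27395 = 1.21096
The outcome is not rare, so the OR lies further from 1 than the RR.

1.21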